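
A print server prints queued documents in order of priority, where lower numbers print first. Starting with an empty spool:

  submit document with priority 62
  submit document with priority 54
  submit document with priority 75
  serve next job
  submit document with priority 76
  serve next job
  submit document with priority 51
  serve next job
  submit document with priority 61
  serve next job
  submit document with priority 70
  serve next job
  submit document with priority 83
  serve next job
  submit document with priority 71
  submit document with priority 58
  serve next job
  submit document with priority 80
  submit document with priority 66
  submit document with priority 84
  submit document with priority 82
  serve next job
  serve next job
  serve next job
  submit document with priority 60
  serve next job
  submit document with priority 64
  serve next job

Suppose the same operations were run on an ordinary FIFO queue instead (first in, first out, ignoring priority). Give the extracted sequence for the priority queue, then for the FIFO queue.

insert 62 → {62}
insert 54 → {54, 62}
insert 75 → {54, 62, 75}
serve next job → 54; now {62, 75}
insert 76 → {62, 75, 76}
serve next job → 62; now {75, 76}
insert 51 → {51, 75, 76}
serve next job → 51; now {75, 76}
insert 61 → {61, 75, 76}
serve next job → 61; now {75, 76}
insert 70 → {70, 75, 76}
serve next job → 70; now {75, 76}
insert 83 → {75, 76, 83}
serve next job → 75; now {76, 83}
insert 71 → {71, 76, 83}
insert 58 → {58, 71, 76, 83}
serve next job → 58; now {71, 76, 83}
insert 80 → {71, 76, 80, 83}
insert 66 → {66, 71, 76, 80, 83}
insert 84 → {66, 71, 76, 80, 83, 84}
insert 82 → {66, 71, 76, 80, 82, 83, 84}
serve next job → 66; now {71, 76, 80, 82, 83, 84}
serve next job → 71; now {76, 80, 82, 83, 84}
serve next job → 76; now {80, 82, 83, 84}
insert 60 → {60, 80, 82, 83, 84}
serve next job → 60; now {80, 82, 83, 84}
insert 64 → {64, 80, 82, 83, 84}
serve next job → 64; now {80, 82, 83, 84}

priority queue: 54 → 62 → 51 → 61 → 70 → 75 → 58 → 66 → 71 → 76 → 60 → 64; FIFO queue: [62, 54, 75, 76, 51, 61, 70, 83, 71, 58, 80, 66]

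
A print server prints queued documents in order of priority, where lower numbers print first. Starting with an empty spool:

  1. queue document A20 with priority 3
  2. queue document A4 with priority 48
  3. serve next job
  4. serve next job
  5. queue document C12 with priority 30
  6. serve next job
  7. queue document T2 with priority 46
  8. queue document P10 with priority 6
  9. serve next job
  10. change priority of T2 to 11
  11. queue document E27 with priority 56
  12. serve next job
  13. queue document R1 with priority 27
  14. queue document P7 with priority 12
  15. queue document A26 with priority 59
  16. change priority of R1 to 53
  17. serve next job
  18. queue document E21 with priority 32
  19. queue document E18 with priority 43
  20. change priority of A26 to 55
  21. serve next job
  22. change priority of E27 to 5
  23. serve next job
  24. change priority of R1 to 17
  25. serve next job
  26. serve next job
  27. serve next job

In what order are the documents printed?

A20, A4, C12, P10, T2, P7, E21, E27, R1, E18, A26

add A20 (priority 3) → {A20:3}
add A4 (priority 48) → {A20:3, A4:48}
serve next job → A20; now {A4:48}
serve next job → A4; now {}
add C12 (priority 30) → {C12:30}
serve next job → C12; now {}
add T2 (priority 46) → {T2:46}
add P10 (priority 6) → {P10:6, T2:46}
serve next job → P10; now {T2:46}
update T2 to priority 11 → {T2:11}
add E27 (priority 56) → {T2:11, E27:56}
serve next job → T2; now {E27:56}
add R1 (priority 27) → {R1:27, E27:56}
add P7 (priority 12) → {P7:12, R1:27, E27:56}
add A26 (priority 59) → {P7:12, R1:27, E27:56, A26:59}
update R1 to priority 53 → {P7:12, R1:53, E27:56, A26:59}
serve next job → P7; now {R1:53, E27:56, A26:59}
add E21 (priority 32) → {E21:32, R1:53, E27:56, A26:59}
add E18 (priority 43) → {E21:32, E18:43, R1:53, E27:56, A26:59}
update A26 to priority 55 → {E21:32, E18:43, R1:53, A26:55, E27:56}
serve next job → E21; now {E18:43, R1:53, A26:55, E27:56}
update E27 to priority 5 → {E27:5, E18:43, R1:53, A26:55}
serve next job → E27; now {E18:43, R1:53, A26:55}
update R1 to priority 17 → {R1:17, E18:43, A26:55}
serve next job → R1; now {E18:43, A26:55}
serve next job → E18; now {A26:55}
serve next job → A26; now {}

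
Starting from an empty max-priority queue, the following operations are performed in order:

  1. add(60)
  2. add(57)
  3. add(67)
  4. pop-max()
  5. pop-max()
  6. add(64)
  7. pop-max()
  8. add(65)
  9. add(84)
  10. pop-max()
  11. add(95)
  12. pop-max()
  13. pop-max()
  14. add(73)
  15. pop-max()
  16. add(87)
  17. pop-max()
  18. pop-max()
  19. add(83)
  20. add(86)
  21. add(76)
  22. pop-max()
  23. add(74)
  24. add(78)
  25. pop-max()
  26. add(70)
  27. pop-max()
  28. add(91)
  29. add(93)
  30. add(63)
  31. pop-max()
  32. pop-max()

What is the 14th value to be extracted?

91

insert 60 → {60}
insert 57 → {60, 57}
insert 67 → {67, 60, 57}
pop-max → 67; now {60, 57}
pop-max → 60; now {57}
insert 64 → {64, 57}
pop-max → 64; now {57}
insert 65 → {65, 57}
insert 84 → {84, 65, 57}
pop-max → 84; now {65, 57}
insert 95 → {95, 65, 57}
pop-max → 95; now {65, 57}
pop-max → 65; now {57}
insert 73 → {73, 57}
pop-max → 73; now {57}
insert 87 → {87, 57}
pop-max → 87; now {57}
pop-max → 57; now {}
insert 83 → {83}
insert 86 → {86, 83}
insert 76 → {86, 83, 76}
pop-max → 86; now {83, 76}
insert 74 → {83, 76, 74}
insert 78 → {83, 78, 76, 74}
pop-max → 83; now {78, 76, 74}
insert 70 → {78, 76, 74, 70}
pop-max → 78; now {76, 74, 70}
insert 91 → {91, 76, 74, 70}
insert 93 → {93, 91, 76, 74, 70}
insert 63 → {93, 91, 76, 74, 70, 63}
pop-max → 93; now {91, 76, 74, 70, 63}
pop-max → 91; now {76, 74, 70, 63}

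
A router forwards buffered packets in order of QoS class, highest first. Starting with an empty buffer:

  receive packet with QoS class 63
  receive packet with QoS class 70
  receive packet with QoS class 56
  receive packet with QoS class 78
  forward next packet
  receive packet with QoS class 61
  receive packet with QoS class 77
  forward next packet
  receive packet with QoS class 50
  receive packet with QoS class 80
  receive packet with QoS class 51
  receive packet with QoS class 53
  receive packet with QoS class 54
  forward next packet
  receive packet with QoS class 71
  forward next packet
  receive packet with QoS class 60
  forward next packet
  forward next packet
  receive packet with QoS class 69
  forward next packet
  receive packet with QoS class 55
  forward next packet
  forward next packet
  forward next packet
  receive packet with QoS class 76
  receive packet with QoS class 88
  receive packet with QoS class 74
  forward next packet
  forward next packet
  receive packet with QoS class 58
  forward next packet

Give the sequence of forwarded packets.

78 → 77 → 80 → 71 → 70 → 63 → 69 → 61 → 60 → 56 → 88 → 76 → 74

insert 63 → {63}
insert 70 → {70, 63}
insert 56 → {70, 63, 56}
insert 78 → {78, 70, 63, 56}
forward next packet → 78; now {70, 63, 56}
insert 61 → {70, 63, 61, 56}
insert 77 → {77, 70, 63, 61, 56}
forward next packet → 77; now {70, 63, 61, 56}
insert 50 → {70, 63, 61, 56, 50}
insert 80 → {80, 70, 63, 61, 56, 50}
insert 51 → {80, 70, 63, 61, 56, 51, 50}
insert 53 → {80, 70, 63, 61, 56, 53, 51, 50}
insert 54 → {80, 70, 63, 61, 56, 54, 53, 51, 50}
forward next packet → 80; now {70, 63, 61, 56, 54, 53, 51, 50}
insert 71 → {71, 70, 63, 61, 56, 54, 53, 51, 50}
forward next packet → 71; now {70, 63, 61, 56, 54, 53, 51, 50}
insert 60 → {70, 63, 61, 60, 56, 54, 53, 51, 50}
forward next packet → 70; now {63, 61, 60, 56, 54, 53, 51, 50}
forward next packet → 63; now {61, 60, 56, 54, 53, 51, 50}
insert 69 → {69, 61, 60, 56, 54, 53, 51, 50}
forward next packet → 69; now {61, 60, 56, 54, 53, 51, 50}
insert 55 → {61, 60, 56, 55, 54, 53, 51, 50}
forward next packet → 61; now {60, 56, 55, 54, 53, 51, 50}
forward next packet → 60; now {56, 55, 54, 53, 51, 50}
forward next packet → 56; now {55, 54, 53, 51, 50}
insert 76 → {76, 55, 54, 53, 51, 50}
insert 88 → {88, 76, 55, 54, 53, 51, 50}
insert 74 → {88, 76, 74, 55, 54, 53, 51, 50}
forward next packet → 88; now {76, 74, 55, 54, 53, 51, 50}
forward next packet → 76; now {74, 55, 54, 53, 51, 50}
insert 58 → {74, 58, 55, 54, 53, 51, 50}
forward next packet → 74; now {58, 55, 54, 53, 51, 50}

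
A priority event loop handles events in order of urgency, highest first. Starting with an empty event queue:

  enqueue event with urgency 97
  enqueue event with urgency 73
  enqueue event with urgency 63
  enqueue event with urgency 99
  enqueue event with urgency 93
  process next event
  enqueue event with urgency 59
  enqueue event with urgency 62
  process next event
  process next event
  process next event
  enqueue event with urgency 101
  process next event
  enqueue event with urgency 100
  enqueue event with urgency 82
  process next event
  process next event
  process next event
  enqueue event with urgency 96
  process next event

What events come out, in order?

insert 97 → {97}
insert 73 → {97, 73}
insert 63 → {97, 73, 63}
insert 99 → {99, 97, 73, 63}
insert 93 → {99, 97, 93, 73, 63}
process next event → 99; now {97, 93, 73, 63}
insert 59 → {97, 93, 73, 63, 59}
insert 62 → {97, 93, 73, 63, 62, 59}
process next event → 97; now {93, 73, 63, 62, 59}
process next event → 93; now {73, 63, 62, 59}
process next event → 73; now {63, 62, 59}
insert 101 → {101, 63, 62, 59}
process next event → 101; now {63, 62, 59}
insert 100 → {100, 63, 62, 59}
insert 82 → {100, 82, 63, 62, 59}
process next event → 100; now {82, 63, 62, 59}
process next event → 82; now {63, 62, 59}
process next event → 63; now {62, 59}
insert 96 → {96, 62, 59}
process next event → 96; now {62, 59}

99, 97, 93, 73, 101, 100, 82, 63, 96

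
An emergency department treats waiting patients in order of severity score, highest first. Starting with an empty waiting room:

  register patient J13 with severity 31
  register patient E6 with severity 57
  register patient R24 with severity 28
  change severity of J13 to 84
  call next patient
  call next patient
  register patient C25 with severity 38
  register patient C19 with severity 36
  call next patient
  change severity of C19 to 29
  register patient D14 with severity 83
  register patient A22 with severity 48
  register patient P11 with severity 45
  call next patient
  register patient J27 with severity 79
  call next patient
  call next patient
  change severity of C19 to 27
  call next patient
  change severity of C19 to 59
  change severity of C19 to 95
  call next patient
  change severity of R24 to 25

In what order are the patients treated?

J13 → E6 → C25 → D14 → J27 → A22 → P11 → C19

add J13 (severity 31) → {J13:31}
add E6 (severity 57) → {E6:57, J13:31}
add R24 (severity 28) → {E6:57, J13:31, R24:28}
update J13 to severity 84 → {J13:84, E6:57, R24:28}
call next patient → J13; now {E6:57, R24:28}
call next patient → E6; now {R24:28}
add C25 (severity 38) → {C25:38, R24:28}
add C19 (severity 36) → {C25:38, C19:36, R24:28}
call next patient → C25; now {C19:36, R24:28}
update C19 to severity 29 → {C19:29, R24:28}
add D14 (severity 83) → {D14:83, C19:29, R24:28}
add A22 (severity 48) → {D14:83, A22:48, C19:29, R24:28}
add P11 (severity 45) → {D14:83, A22:48, P11:45, C19:29, R24:28}
call next patient → D14; now {A22:48, P11:45, C19:29, R24:28}
add J27 (severity 79) → {J27:79, A22:48, P11:45, C19:29, R24:28}
call next patient → J27; now {A22:48, P11:45, C19:29, R24:28}
call next patient → A22; now {P11:45, C19:29, R24:28}
update C19 to severity 27 → {P11:45, R24:28, C19:27}
call next patient → P11; now {R24:28, C19:27}
update C19 to severity 59 → {C19:59, R24:28}
update C19 to severity 95 → {C19:95, R24:28}
call next patient → C19; now {R24:28}
update R24 to severity 25 → {R24:25}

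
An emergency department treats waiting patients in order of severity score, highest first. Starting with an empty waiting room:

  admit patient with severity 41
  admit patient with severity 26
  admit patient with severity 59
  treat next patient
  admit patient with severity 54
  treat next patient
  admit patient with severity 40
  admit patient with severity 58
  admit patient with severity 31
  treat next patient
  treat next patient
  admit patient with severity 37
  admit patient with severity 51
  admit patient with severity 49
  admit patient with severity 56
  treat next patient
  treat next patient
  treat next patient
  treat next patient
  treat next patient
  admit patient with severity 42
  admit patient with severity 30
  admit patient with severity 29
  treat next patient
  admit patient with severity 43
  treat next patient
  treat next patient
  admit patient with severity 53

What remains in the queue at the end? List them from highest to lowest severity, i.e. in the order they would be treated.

[53, 30, 29, 26]

insert 41 → {41}
insert 26 → {41, 26}
insert 59 → {59, 41, 26}
treat next patient → 59; now {41, 26}
insert 54 → {54, 41, 26}
treat next patient → 54; now {41, 26}
insert 40 → {41, 40, 26}
insert 58 → {58, 41, 40, 26}
insert 31 → {58, 41, 40, 31, 26}
treat next patient → 58; now {41, 40, 31, 26}
treat next patient → 41; now {40, 31, 26}
insert 37 → {40, 37, 31, 26}
insert 51 → {51, 40, 37, 31, 26}
insert 49 → {51, 49, 40, 37, 31, 26}
insert 56 → {56, 51, 49, 40, 37, 31, 26}
treat next patient → 56; now {51, 49, 40, 37, 31, 26}
treat next patient → 51; now {49, 40, 37, 31, 26}
treat next patient → 49; now {40, 37, 31, 26}
treat next patient → 40; now {37, 31, 26}
treat next patient → 37; now {31, 26}
insert 42 → {42, 31, 26}
insert 30 → {42, 31, 30, 26}
insert 29 → {42, 31, 30, 29, 26}
treat next patient → 42; now {31, 30, 29, 26}
insert 43 → {43, 31, 30, 29, 26}
treat next patient → 43; now {31, 30, 29, 26}
treat next patient → 31; now {30, 29, 26}
insert 53 → {53, 30, 29, 26}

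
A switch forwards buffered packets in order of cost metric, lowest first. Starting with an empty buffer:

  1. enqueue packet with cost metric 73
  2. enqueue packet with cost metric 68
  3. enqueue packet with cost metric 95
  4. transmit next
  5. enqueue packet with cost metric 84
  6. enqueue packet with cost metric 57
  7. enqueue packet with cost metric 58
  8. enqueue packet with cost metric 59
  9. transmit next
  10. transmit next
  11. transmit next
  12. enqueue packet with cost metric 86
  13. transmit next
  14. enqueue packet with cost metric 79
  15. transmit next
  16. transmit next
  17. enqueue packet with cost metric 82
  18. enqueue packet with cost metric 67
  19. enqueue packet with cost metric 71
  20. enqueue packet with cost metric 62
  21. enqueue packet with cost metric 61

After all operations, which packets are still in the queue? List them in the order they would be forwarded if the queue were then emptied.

[61, 62, 67, 71, 82, 86, 95]

insert 73 → {73}
insert 68 → {68, 73}
insert 95 → {68, 73, 95}
transmit next → 68; now {73, 95}
insert 84 → {73, 84, 95}
insert 57 → {57, 73, 84, 95}
insert 58 → {57, 58, 73, 84, 95}
insert 59 → {57, 58, 59, 73, 84, 95}
transmit next → 57; now {58, 59, 73, 84, 95}
transmit next → 58; now {59, 73, 84, 95}
transmit next → 59; now {73, 84, 95}
insert 86 → {73, 84, 86, 95}
transmit next → 73; now {84, 86, 95}
insert 79 → {79, 84, 86, 95}
transmit next → 79; now {84, 86, 95}
transmit next → 84; now {86, 95}
insert 82 → {82, 86, 95}
insert 67 → {67, 82, 86, 95}
insert 71 → {67, 71, 82, 86, 95}
insert 62 → {62, 67, 71, 82, 86, 95}
insert 61 → {61, 62, 67, 71, 82, 86, 95}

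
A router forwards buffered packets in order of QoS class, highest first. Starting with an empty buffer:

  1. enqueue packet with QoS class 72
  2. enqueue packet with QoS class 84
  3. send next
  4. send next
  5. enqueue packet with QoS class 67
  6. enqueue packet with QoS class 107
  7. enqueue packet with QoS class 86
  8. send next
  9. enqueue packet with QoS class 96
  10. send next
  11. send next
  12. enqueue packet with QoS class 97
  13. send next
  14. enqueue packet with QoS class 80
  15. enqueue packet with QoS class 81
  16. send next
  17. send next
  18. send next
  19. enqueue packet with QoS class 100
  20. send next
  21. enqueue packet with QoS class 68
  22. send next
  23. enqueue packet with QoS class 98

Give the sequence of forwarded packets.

insert 72 → {72}
insert 84 → {84, 72}
send next → 84; now {72}
send next → 72; now {}
insert 67 → {67}
insert 107 → {107, 67}
insert 86 → {107, 86, 67}
send next → 107; now {86, 67}
insert 96 → {96, 86, 67}
send next → 96; now {86, 67}
send next → 86; now {67}
insert 97 → {97, 67}
send next → 97; now {67}
insert 80 → {80, 67}
insert 81 → {81, 80, 67}
send next → 81; now {80, 67}
send next → 80; now {67}
send next → 67; now {}
insert 100 → {100}
send next → 100; now {}
insert 68 → {68}
send next → 68; now {}
insert 98 → {98}

[84, 72, 107, 96, 86, 97, 81, 80, 67, 100, 68]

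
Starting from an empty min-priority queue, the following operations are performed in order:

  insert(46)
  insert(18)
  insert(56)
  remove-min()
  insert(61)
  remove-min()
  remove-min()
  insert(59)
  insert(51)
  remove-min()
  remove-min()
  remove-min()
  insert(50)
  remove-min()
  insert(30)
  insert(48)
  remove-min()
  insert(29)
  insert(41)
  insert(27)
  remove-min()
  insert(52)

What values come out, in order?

18, 46, 56, 51, 59, 61, 50, 30, 27

insert 46 → {46}
insert 18 → {18, 46}
insert 56 → {18, 46, 56}
remove-min → 18; now {46, 56}
insert 61 → {46, 56, 61}
remove-min → 46; now {56, 61}
remove-min → 56; now {61}
insert 59 → {59, 61}
insert 51 → {51, 59, 61}
remove-min → 51; now {59, 61}
remove-min → 59; now {61}
remove-min → 61; now {}
insert 50 → {50}
remove-min → 50; now {}
insert 30 → {30}
insert 48 → {30, 48}
remove-min → 30; now {48}
insert 29 → {29, 48}
insert 41 → {29, 41, 48}
insert 27 → {27, 29, 41, 48}
remove-min → 27; now {29, 41, 48}
insert 52 → {29, 41, 48, 52}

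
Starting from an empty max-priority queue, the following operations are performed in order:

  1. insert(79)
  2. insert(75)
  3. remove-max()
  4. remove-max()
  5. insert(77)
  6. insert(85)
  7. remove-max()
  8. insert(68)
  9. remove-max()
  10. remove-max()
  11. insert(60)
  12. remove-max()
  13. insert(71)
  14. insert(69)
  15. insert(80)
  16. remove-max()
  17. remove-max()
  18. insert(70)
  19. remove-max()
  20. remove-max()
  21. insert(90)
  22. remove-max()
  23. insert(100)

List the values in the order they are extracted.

[79, 75, 85, 77, 68, 60, 80, 71, 70, 69, 90]

insert 79 → {79}
insert 75 → {79, 75}
remove-max → 79; now {75}
remove-max → 75; now {}
insert 77 → {77}
insert 85 → {85, 77}
remove-max → 85; now {77}
insert 68 → {77, 68}
remove-max → 77; now {68}
remove-max → 68; now {}
insert 60 → {60}
remove-max → 60; now {}
insert 71 → {71}
insert 69 → {71, 69}
insert 80 → {80, 71, 69}
remove-max → 80; now {71, 69}
remove-max → 71; now {69}
insert 70 → {70, 69}
remove-max → 70; now {69}
remove-max → 69; now {}
insert 90 → {90}
remove-max → 90; now {}
insert 100 → {100}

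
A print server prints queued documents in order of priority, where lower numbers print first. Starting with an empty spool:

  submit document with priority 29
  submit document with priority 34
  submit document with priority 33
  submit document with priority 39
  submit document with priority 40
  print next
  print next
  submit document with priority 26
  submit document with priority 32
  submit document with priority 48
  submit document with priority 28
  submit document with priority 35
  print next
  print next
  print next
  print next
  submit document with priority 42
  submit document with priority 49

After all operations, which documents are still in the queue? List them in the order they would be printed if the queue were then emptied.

[35, 39, 40, 42, 48, 49]

insert 29 → {29}
insert 34 → {29, 34}
insert 33 → {29, 33, 34}
insert 39 → {29, 33, 34, 39}
insert 40 → {29, 33, 34, 39, 40}
print next → 29; now {33, 34, 39, 40}
print next → 33; now {34, 39, 40}
insert 26 → {26, 34, 39, 40}
insert 32 → {26, 32, 34, 39, 40}
insert 48 → {26, 32, 34, 39, 40, 48}
insert 28 → {26, 28, 32, 34, 39, 40, 48}
insert 35 → {26, 28, 32, 34, 35, 39, 40, 48}
print next → 26; now {28, 32, 34, 35, 39, 40, 48}
print next → 28; now {32, 34, 35, 39, 40, 48}
print next → 32; now {34, 35, 39, 40, 48}
print next → 34; now {35, 39, 40, 48}
insert 42 → {35, 39, 40, 42, 48}
insert 49 → {35, 39, 40, 42, 48, 49}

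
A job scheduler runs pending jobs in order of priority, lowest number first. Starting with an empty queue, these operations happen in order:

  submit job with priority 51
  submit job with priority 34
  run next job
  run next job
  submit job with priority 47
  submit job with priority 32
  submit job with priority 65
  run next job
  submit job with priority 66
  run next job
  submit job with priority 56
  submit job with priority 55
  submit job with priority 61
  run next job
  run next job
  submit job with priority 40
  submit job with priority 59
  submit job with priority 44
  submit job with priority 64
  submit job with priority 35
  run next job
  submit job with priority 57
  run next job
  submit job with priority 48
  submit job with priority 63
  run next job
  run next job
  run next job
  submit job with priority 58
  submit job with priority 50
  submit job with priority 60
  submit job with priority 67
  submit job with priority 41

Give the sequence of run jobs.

[34, 51, 32, 47, 55, 56, 35, 40, 44, 48, 57]

insert 51 → {51}
insert 34 → {34, 51}
run next job → 34; now {51}
run next job → 51; now {}
insert 47 → {47}
insert 32 → {32, 47}
insert 65 → {32, 47, 65}
run next job → 32; now {47, 65}
insert 66 → {47, 65, 66}
run next job → 47; now {65, 66}
insert 56 → {56, 65, 66}
insert 55 → {55, 56, 65, 66}
insert 61 → {55, 56, 61, 65, 66}
run next job → 55; now {56, 61, 65, 66}
run next job → 56; now {61, 65, 66}
insert 40 → {40, 61, 65, 66}
insert 59 → {40, 59, 61, 65, 66}
insert 44 → {40, 44, 59, 61, 65, 66}
insert 64 → {40, 44, 59, 61, 64, 65, 66}
insert 35 → {35, 40, 44, 59, 61, 64, 65, 66}
run next job → 35; now {40, 44, 59, 61, 64, 65, 66}
insert 57 → {40, 44, 57, 59, 61, 64, 65, 66}
run next job → 40; now {44, 57, 59, 61, 64, 65, 66}
insert 48 → {44, 48, 57, 59, 61, 64, 65, 66}
insert 63 → {44, 48, 57, 59, 61, 63, 64, 65, 66}
run next job → 44; now {48, 57, 59, 61, 63, 64, 65, 66}
run next job → 48; now {57, 59, 61, 63, 64, 65, 66}
run next job → 57; now {59, 61, 63, 64, 65, 66}
insert 58 → {58, 59, 61, 63, 64, 65, 66}
insert 50 → {50, 58, 59, 61, 63, 64, 65, 66}
insert 60 → {50, 58, 59, 60, 61, 63, 64, 65, 66}
insert 67 → {50, 58, 59, 60, 61, 63, 64, 65, 66, 67}
insert 41 → {41, 50, 58, 59, 60, 61, 63, 64, 65, 66, 67}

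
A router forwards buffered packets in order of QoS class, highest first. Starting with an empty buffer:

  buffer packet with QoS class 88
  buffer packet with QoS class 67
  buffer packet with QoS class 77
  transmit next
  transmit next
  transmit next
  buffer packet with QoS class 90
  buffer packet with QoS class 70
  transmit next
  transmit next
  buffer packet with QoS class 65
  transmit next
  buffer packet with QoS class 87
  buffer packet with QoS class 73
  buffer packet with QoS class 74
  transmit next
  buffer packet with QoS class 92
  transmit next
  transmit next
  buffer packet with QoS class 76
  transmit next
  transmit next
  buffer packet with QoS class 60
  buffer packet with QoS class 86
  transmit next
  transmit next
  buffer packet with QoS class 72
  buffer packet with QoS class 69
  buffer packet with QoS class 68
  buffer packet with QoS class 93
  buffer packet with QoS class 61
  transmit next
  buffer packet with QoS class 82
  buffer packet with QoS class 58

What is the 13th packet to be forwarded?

60

insert 88 → {88}
insert 67 → {88, 67}
insert 77 → {88, 77, 67}
transmit next → 88; now {77, 67}
transmit next → 77; now {67}
transmit next → 67; now {}
insert 90 → {90}
insert 70 → {90, 70}
transmit next → 90; now {70}
transmit next → 70; now {}
insert 65 → {65}
transmit next → 65; now {}
insert 87 → {87}
insert 73 → {87, 73}
insert 74 → {87, 74, 73}
transmit next → 87; now {74, 73}
insert 92 → {92, 74, 73}
transmit next → 92; now {74, 73}
transmit next → 74; now {73}
insert 76 → {76, 73}
transmit next → 76; now {73}
transmit next → 73; now {}
insert 60 → {60}
insert 86 → {86, 60}
transmit next → 86; now {60}
transmit next → 60; now {}
insert 72 → {72}
insert 69 → {72, 69}
insert 68 → {72, 69, 68}
insert 93 → {93, 72, 69, 68}
insert 61 → {93, 72, 69, 68, 61}
transmit next → 93; now {72, 69, 68, 61}
insert 82 → {82, 72, 69, 68, 61}
insert 58 → {82, 72, 69, 68, 61, 58}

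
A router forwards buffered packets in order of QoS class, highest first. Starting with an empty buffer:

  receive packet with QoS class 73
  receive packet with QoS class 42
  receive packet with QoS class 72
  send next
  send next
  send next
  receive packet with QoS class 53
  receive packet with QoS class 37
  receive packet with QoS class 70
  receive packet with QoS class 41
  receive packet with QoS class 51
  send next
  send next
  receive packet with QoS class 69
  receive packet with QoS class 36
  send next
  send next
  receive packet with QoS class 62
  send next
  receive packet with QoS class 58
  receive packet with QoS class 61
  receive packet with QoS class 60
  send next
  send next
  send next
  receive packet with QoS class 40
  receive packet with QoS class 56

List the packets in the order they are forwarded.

insert 73 → {73}
insert 42 → {73, 42}
insert 72 → {73, 72, 42}
send next → 73; now {72, 42}
send next → 72; now {42}
send next → 42; now {}
insert 53 → {53}
insert 37 → {53, 37}
insert 70 → {70, 53, 37}
insert 41 → {70, 53, 41, 37}
insert 51 → {70, 53, 51, 41, 37}
send next → 70; now {53, 51, 41, 37}
send next → 53; now {51, 41, 37}
insert 69 → {69, 51, 41, 37}
insert 36 → {69, 51, 41, 37, 36}
send next → 69; now {51, 41, 37, 36}
send next → 51; now {41, 37, 36}
insert 62 → {62, 41, 37, 36}
send next → 62; now {41, 37, 36}
insert 58 → {58, 41, 37, 36}
insert 61 → {61, 58, 41, 37, 36}
insert 60 → {61, 60, 58, 41, 37, 36}
send next → 61; now {60, 58, 41, 37, 36}
send next → 60; now {58, 41, 37, 36}
send next → 58; now {41, 37, 36}
insert 40 → {41, 40, 37, 36}
insert 56 → {56, 41, 40, 37, 36}

73 → 72 → 42 → 70 → 53 → 69 → 51 → 62 → 61 → 60 → 58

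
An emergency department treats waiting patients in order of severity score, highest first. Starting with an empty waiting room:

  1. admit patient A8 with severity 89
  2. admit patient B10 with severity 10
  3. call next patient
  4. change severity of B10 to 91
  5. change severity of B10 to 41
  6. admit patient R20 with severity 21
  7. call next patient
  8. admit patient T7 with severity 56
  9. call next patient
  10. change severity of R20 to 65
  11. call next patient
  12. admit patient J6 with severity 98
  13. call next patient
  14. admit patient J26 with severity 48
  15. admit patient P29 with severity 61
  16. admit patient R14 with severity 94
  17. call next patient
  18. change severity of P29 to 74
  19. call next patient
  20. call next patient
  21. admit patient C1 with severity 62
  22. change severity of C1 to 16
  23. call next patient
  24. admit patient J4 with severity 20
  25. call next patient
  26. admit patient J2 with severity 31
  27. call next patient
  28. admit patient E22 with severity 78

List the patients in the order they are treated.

add A8 (severity 89) → {A8:89}
add B10 (severity 10) → {A8:89, B10:10}
call next patient → A8; now {B10:10}
update B10 to severity 91 → {B10:91}
update B10 to severity 41 → {B10:41}
add R20 (severity 21) → {B10:41, R20:21}
call next patient → B10; now {R20:21}
add T7 (severity 56) → {T7:56, R20:21}
call next patient → T7; now {R20:21}
update R20 to severity 65 → {R20:65}
call next patient → R20; now {}
add J6 (severity 98) → {J6:98}
call next patient → J6; now {}
add J26 (severity 48) → {J26:48}
add P29 (severity 61) → {P29:61, J26:48}
add R14 (severity 94) → {R14:94, P29:61, J26:48}
call next patient → R14; now {P29:61, J26:48}
update P29 to severity 74 → {P29:74, J26:48}
call next patient → P29; now {J26:48}
call next patient → J26; now {}
add C1 (severity 62) → {C1:62}
update C1 to severity 16 → {C1:16}
call next patient → C1; now {}
add J4 (severity 20) → {J4:20}
call next patient → J4; now {}
add J2 (severity 31) → {J2:31}
call next patient → J2; now {}
add E22 (severity 78) → {E22:78}

A8, B10, T7, R20, J6, R14, P29, J26, C1, J4, J2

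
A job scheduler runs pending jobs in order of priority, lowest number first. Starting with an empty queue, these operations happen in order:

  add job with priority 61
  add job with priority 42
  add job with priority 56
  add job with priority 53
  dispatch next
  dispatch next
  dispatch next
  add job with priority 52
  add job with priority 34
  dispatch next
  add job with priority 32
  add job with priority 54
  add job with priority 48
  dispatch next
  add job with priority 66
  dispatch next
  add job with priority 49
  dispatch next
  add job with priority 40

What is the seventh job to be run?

insert 61 → {61}
insert 42 → {42, 61}
insert 56 → {42, 56, 61}
insert 53 → {42, 53, 56, 61}
dispatch next → 42; now {53, 56, 61}
dispatch next → 53; now {56, 61}
dispatch next → 56; now {61}
insert 52 → {52, 61}
insert 34 → {34, 52, 61}
dispatch next → 34; now {52, 61}
insert 32 → {32, 52, 61}
insert 54 → {32, 52, 54, 61}
insert 48 → {32, 48, 52, 54, 61}
dispatch next → 32; now {48, 52, 54, 61}
insert 66 → {48, 52, 54, 61, 66}
dispatch next → 48; now {52, 54, 61, 66}
insert 49 → {49, 52, 54, 61, 66}
dispatch next → 49; now {52, 54, 61, 66}
insert 40 → {40, 52, 54, 61, 66}

49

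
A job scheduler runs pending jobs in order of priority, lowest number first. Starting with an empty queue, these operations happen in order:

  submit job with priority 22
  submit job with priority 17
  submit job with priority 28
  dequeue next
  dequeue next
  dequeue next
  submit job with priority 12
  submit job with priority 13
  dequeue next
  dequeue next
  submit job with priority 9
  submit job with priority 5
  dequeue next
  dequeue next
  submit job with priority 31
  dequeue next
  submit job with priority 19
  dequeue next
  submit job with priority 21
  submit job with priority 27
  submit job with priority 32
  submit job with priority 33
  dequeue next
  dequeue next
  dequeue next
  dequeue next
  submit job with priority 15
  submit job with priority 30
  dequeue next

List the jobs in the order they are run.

17 → 22 → 28 → 12 → 13 → 5 → 9 → 31 → 19 → 21 → 27 → 32 → 33 → 15

insert 22 → {22}
insert 17 → {17, 22}
insert 28 → {17, 22, 28}
dequeue next → 17; now {22, 28}
dequeue next → 22; now {28}
dequeue next → 28; now {}
insert 12 → {12}
insert 13 → {12, 13}
dequeue next → 12; now {13}
dequeue next → 13; now {}
insert 9 → {9}
insert 5 → {5, 9}
dequeue next → 5; now {9}
dequeue next → 9; now {}
insert 31 → {31}
dequeue next → 31; now {}
insert 19 → {19}
dequeue next → 19; now {}
insert 21 → {21}
insert 27 → {21, 27}
insert 32 → {21, 27, 32}
insert 33 → {21, 27, 32, 33}
dequeue next → 21; now {27, 32, 33}
dequeue next → 27; now {32, 33}
dequeue next → 32; now {33}
dequeue next → 33; now {}
insert 15 → {15}
insert 30 → {15, 30}
dequeue next → 15; now {30}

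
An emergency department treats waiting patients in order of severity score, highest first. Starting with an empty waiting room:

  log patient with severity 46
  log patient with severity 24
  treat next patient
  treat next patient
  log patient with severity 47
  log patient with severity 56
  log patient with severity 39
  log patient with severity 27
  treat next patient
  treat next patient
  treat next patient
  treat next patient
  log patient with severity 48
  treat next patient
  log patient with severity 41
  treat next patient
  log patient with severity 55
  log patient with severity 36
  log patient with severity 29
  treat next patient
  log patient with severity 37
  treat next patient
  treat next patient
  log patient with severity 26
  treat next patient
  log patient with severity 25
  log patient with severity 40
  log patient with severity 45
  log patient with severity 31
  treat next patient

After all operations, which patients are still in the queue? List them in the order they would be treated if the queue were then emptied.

insert 46 → {46}
insert 24 → {46, 24}
treat next patient → 46; now {24}
treat next patient → 24; now {}
insert 47 → {47}
insert 56 → {56, 47}
insert 39 → {56, 47, 39}
insert 27 → {56, 47, 39, 27}
treat next patient → 56; now {47, 39, 27}
treat next patient → 47; now {39, 27}
treat next patient → 39; now {27}
treat next patient → 27; now {}
insert 48 → {48}
treat next patient → 48; now {}
insert 41 → {41}
treat next patient → 41; now {}
insert 55 → {55}
insert 36 → {55, 36}
insert 29 → {55, 36, 29}
treat next patient → 55; now {36, 29}
insert 37 → {37, 36, 29}
treat next patient → 37; now {36, 29}
treat next patient → 36; now {29}
insert 26 → {29, 26}
treat next patient → 29; now {26}
insert 25 → {26, 25}
insert 40 → {40, 26, 25}
insert 45 → {45, 40, 26, 25}
insert 31 → {45, 40, 31, 26, 25}
treat next patient → 45; now {40, 31, 26, 25}

40 → 31 → 26 → 25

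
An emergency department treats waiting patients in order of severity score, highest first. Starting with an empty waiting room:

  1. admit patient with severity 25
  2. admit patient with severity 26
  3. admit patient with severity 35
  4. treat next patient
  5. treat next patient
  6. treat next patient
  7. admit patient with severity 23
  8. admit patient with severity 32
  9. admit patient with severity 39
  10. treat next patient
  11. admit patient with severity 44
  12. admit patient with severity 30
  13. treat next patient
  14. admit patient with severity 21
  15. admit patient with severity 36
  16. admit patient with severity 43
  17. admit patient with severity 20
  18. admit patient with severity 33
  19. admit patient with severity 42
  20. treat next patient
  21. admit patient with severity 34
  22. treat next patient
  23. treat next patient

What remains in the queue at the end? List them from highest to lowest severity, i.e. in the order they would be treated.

34 → 33 → 32 → 30 → 23 → 21 → 20

insert 25 → {25}
insert 26 → {26, 25}
insert 35 → {35, 26, 25}
treat next patient → 35; now {26, 25}
treat next patient → 26; now {25}
treat next patient → 25; now {}
insert 23 → {23}
insert 32 → {32, 23}
insert 39 → {39, 32, 23}
treat next patient → 39; now {32, 23}
insert 44 → {44, 32, 23}
insert 30 → {44, 32, 30, 23}
treat next patient → 44; now {32, 30, 23}
insert 21 → {32, 30, 23, 21}
insert 36 → {36, 32, 30, 23, 21}
insert 43 → {43, 36, 32, 30, 23, 21}
insert 20 → {43, 36, 32, 30, 23, 21, 20}
insert 33 → {43, 36, 33, 32, 30, 23, 21, 20}
insert 42 → {43, 42, 36, 33, 32, 30, 23, 21, 20}
treat next patient → 43; now {42, 36, 33, 32, 30, 23, 21, 20}
insert 34 → {42, 36, 34, 33, 32, 30, 23, 21, 20}
treat next patient → 42; now {36, 34, 33, 32, 30, 23, 21, 20}
treat next patient → 36; now {34, 33, 32, 30, 23, 21, 20}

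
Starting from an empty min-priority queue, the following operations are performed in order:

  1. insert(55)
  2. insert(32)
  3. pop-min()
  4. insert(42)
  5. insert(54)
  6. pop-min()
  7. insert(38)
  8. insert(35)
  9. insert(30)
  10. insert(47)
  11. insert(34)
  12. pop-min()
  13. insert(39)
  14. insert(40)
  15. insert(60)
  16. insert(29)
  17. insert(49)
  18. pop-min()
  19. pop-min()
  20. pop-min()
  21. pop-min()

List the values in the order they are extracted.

[32, 42, 30, 29, 34, 35, 38]

insert 55 → {55}
insert 32 → {32, 55}
pop-min → 32; now {55}
insert 42 → {42, 55}
insert 54 → {42, 54, 55}
pop-min → 42; now {54, 55}
insert 38 → {38, 54, 55}
insert 35 → {35, 38, 54, 55}
insert 30 → {30, 35, 38, 54, 55}
insert 47 → {30, 35, 38, 47, 54, 55}
insert 34 → {30, 34, 35, 38, 47, 54, 55}
pop-min → 30; now {34, 35, 38, 47, 54, 55}
insert 39 → {34, 35, 38, 39, 47, 54, 55}
insert 40 → {34, 35, 38, 39, 40, 47, 54, 55}
insert 60 → {34, 35, 38, 39, 40, 47, 54, 55, 60}
insert 29 → {29, 34, 35, 38, 39, 40, 47, 54, 55, 60}
insert 49 → {29, 34, 35, 38, 39, 40, 47, 49, 54, 55, 60}
pop-min → 29; now {34, 35, 38, 39, 40, 47, 49, 54, 55, 60}
pop-min → 34; now {35, 38, 39, 40, 47, 49, 54, 55, 60}
pop-min → 35; now {38, 39, 40, 47, 49, 54, 55, 60}
pop-min → 38; now {39, 40, 47, 49, 54, 55, 60}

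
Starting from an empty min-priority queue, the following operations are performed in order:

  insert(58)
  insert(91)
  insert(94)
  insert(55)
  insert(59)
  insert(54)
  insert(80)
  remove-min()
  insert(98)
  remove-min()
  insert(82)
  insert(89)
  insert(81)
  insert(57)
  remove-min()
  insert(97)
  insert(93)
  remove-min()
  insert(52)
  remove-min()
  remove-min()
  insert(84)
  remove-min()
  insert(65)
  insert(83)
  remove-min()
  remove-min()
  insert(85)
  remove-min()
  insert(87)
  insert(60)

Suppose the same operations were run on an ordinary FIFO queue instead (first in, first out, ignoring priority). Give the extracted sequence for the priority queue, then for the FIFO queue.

priority queue: 54 → 55 → 57 → 58 → 52 → 59 → 80 → 65 → 81 → 82; FIFO queue: 58, 91, 94, 55, 59, 54, 80, 98, 82, 89

insert 58 → {58}
insert 91 → {58, 91}
insert 94 → {58, 91, 94}
insert 55 → {55, 58, 91, 94}
insert 59 → {55, 58, 59, 91, 94}
insert 54 → {54, 55, 58, 59, 91, 94}
insert 80 → {54, 55, 58, 59, 80, 91, 94}
remove-min → 54; now {55, 58, 59, 80, 91, 94}
insert 98 → {55, 58, 59, 80, 91, 94, 98}
remove-min → 55; now {58, 59, 80, 91, 94, 98}
insert 82 → {58, 59, 80, 82, 91, 94, 98}
insert 89 → {58, 59, 80, 82, 89, 91, 94, 98}
insert 81 → {58, 59, 80, 81, 82, 89, 91, 94, 98}
insert 57 → {57, 58, 59, 80, 81, 82, 89, 91, 94, 98}
remove-min → 57; now {58, 59, 80, 81, 82, 89, 91, 94, 98}
insert 97 → {58, 59, 80, 81, 82, 89, 91, 94, 97, 98}
insert 93 → {58, 59, 80, 81, 82, 89, 91, 93, 94, 97, 98}
remove-min → 58; now {59, 80, 81, 82, 89, 91, 93, 94, 97, 98}
insert 52 → {52, 59, 80, 81, 82, 89, 91, 93, 94, 97, 98}
remove-min → 52; now {59, 80, 81, 82, 89, 91, 93, 94, 97, 98}
remove-min → 59; now {80, 81, 82, 89, 91, 93, 94, 97, 98}
insert 84 → {80, 81, 82, 84, 89, 91, 93, 94, 97, 98}
remove-min → 80; now {81, 82, 84, 89, 91, 93, 94, 97, 98}
insert 65 → {65, 81, 82, 84, 89, 91, 93, 94, 97, 98}
insert 83 → {65, 81, 82, 83, 84, 89, 91, 93, 94, 97, 98}
remove-min → 65; now {81, 82, 83, 84, 89, 91, 93, 94, 97, 98}
remove-min → 81; now {82, 83, 84, 89, 91, 93, 94, 97, 98}
insert 85 → {82, 83, 84, 85, 89, 91, 93, 94, 97, 98}
remove-min → 82; now {83, 84, 85, 89, 91, 93, 94, 97, 98}
insert 87 → {83, 84, 85, 87, 89, 91, 93, 94, 97, 98}
insert 60 → {60, 83, 84, 85, 87, 89, 91, 93, 94, 97, 98}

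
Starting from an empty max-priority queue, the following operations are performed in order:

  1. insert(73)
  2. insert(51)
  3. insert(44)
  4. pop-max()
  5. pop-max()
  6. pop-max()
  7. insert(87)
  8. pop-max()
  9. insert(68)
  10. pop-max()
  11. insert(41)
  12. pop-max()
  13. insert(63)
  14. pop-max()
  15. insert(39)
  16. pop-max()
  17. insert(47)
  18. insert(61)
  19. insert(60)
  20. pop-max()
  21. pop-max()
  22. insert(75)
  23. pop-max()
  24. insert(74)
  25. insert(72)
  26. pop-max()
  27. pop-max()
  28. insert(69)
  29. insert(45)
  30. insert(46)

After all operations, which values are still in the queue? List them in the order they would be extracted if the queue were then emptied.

insert 73 → {73}
insert 51 → {73, 51}
insert 44 → {73, 51, 44}
pop-max → 73; now {51, 44}
pop-max → 51; now {44}
pop-max → 44; now {}
insert 87 → {87}
pop-max → 87; now {}
insert 68 → {68}
pop-max → 68; now {}
insert 41 → {41}
pop-max → 41; now {}
insert 63 → {63}
pop-max → 63; now {}
insert 39 → {39}
pop-max → 39; now {}
insert 47 → {47}
insert 61 → {61, 47}
insert 60 → {61, 60, 47}
pop-max → 61; now {60, 47}
pop-max → 60; now {47}
insert 75 → {75, 47}
pop-max → 75; now {47}
insert 74 → {74, 47}
insert 72 → {74, 72, 47}
pop-max → 74; now {72, 47}
pop-max → 72; now {47}
insert 69 → {69, 47}
insert 45 → {69, 47, 45}
insert 46 → {69, 47, 46, 45}

69, 47, 46, 45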